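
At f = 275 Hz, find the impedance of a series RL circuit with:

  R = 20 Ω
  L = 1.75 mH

Step 1 — Angular frequency: ω = 2π·f = 2π·275 = 1728 rad/s.
Step 2 — Component impedances:
  R: Z = R = 20 Ω
  L: Z = jωL = j·1728·0.00175 = 0 + j3.024 Ω
Step 3 — Series combination: Z_total = R + L = 20 + j3.024 Ω = 20.23∠8.6° Ω.

Z = 20 + j3.024 Ω = 20.23∠8.6° Ω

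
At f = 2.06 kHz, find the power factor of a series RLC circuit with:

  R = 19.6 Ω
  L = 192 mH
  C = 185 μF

Step 1 — Angular frequency: ω = 2π·f = 2π·2060 = 1.294e+04 rad/s.
Step 2 — Component impedances:
  R: Z = R = 19.6 Ω
  L: Z = jωL = j·1.294e+04·0.192 = 0 + j2485 Ω
  C: Z = 1/(jωC) = -j/(ω·C) = 0 - j0.4176 Ω
Step 3 — Series combination: Z_total = R + L + C = 19.6 + j2485 Ω = 2485∠89.5° Ω.
Step 4 — Power factor: PF = cos(φ) = Re(Z)/|Z| = 19.6/2484.8 = 0.007888.
Step 5 — Type: Im(Z) = 2485 ⇒ lagging (phase φ = 89.5°).

PF = 0.007888 (lagging, φ = 89.5°)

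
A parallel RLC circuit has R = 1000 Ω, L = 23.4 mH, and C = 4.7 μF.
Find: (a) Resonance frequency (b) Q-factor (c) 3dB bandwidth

Step 1 — Resonance: ω₀ = 1/√(LC) = 1/√(0.0234·4.7e-06) = 3015 rad/s.
Step 2 — f₀ = ω₀/(2π) = 479.9 Hz.
Step 3 — Parallel Q: Q = R/(ω₀L) = 1000/(3015·0.0234) = 14.17.
Step 4 — Bandwidth: Δω = ω₀/Q = 212.8 rad/s; BW = Δω/(2π) = 33.86 Hz.

(a) f₀ = 479.9 Hz  (b) Q = 14.17  (c) BW = 33.86 Hz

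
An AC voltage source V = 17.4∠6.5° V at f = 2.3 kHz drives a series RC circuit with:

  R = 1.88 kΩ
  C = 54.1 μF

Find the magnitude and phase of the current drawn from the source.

Step 1 — Angular frequency: ω = 2π·f = 2π·2300 = 1.445e+04 rad/s.
Step 2 — Component impedances:
  R: Z = R = 1880 Ω
  C: Z = 1/(jωC) = -j/(ω·C) = 0 - j1.279 Ω
Step 3 — Series combination: Z_total = R + C = 1880 - j1.279 Ω = 1880∠-0.0° Ω.
Step 4 — Source phasor: V = 17.4∠6.5° V = 17.29 + j1.97 V.
Step 5 — Ohm's law: I = V / Z_total = (17.29 + j1.97) / (1880 - j1.279) = 0.009195 + j0.001054 A.
Step 6 — Convert to polar: |I| = 0.009255 A, ∠I = 6.5°.

I = 0.009255∠6.5° A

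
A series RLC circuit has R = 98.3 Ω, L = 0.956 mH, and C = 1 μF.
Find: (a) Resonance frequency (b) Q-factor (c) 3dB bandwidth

Step 1 — Resonance: ω₀ = 1/√(LC) = 1/√(0.000956·1e-06) = 3.234e+04 rad/s.
Step 2 — f₀ = ω₀/(2π) = 5147 Hz.
Step 3 — Series Q: Q = ω₀L/R = 3.234e+04·0.000956/98.3 = 0.3145.
Step 4 — Bandwidth: Δω = ω₀/Q = 1.028e+05 rad/s; BW = Δω/(2π) = 1.636e+04 Hz.

(a) f₀ = 5147 Hz  (b) Q = 0.3145  (c) BW = 1.636e+04 Hz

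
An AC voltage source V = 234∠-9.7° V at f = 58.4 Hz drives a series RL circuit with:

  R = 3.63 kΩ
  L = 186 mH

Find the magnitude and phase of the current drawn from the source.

Step 1 — Angular frequency: ω = 2π·f = 2π·58.4 = 366.9 rad/s.
Step 2 — Component impedances:
  R: Z = R = 3630 Ω
  L: Z = jωL = j·366.9·0.186 = 0 + j68.25 Ω
Step 3 — Series combination: Z_total = R + L = 3630 + j68.25 Ω = 3631∠1.1° Ω.
Step 4 — Source phasor: V = 234∠-9.7° V = 230.7 - j39.43 V.
Step 5 — Ohm's law: I = V / Z_total = (230.7 - j39.43) / (3630 + j68.25) = 0.06331 - j0.01205 A.
Step 6 — Convert to polar: |I| = 0.06445 A, ∠I = -10.8°.

I = 0.06445∠-10.8° A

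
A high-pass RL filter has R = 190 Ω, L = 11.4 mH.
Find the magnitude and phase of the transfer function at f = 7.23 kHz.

Step 1 — Angular frequency: ω = 2π·7230 = 4.543e+04 rad/s.
Step 2 — Transfer function: H(jω) = jωL/(R + jωL).
Step 3 — Numerator jωL = j·517.9; denominator R + jωL = 190 + j517.9.
Step 4 — H = 0.8814 + j0.3234.
Step 5 — Magnitude: |H| = 0.9388 (-0.5 dB); phase: φ = 20.1°.

|H| = 0.9388 (-0.5 dB), φ = 20.1°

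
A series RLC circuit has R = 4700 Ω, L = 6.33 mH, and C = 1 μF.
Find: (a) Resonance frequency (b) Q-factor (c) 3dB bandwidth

Step 1 — Resonance: ω₀ = 1/√(LC) = 1/√(0.00633·1e-06) = 1.257e+04 rad/s.
Step 2 — f₀ = ω₀/(2π) = 2000 Hz.
Step 3 — Series Q: Q = ω₀L/R = 1.257e+04·0.00633/4700 = 0.01693.
Step 4 — Bandwidth: Δω = ω₀/Q = 7.425e+05 rad/s; BW = Δω/(2π) = 1.182e+05 Hz.

(a) f₀ = 2000 Hz  (b) Q = 0.01693  (c) BW = 1.182e+05 Hz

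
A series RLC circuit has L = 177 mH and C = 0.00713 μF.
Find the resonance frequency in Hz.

Step 1 — Resonance condition Im(Z)=0 gives ω₀ = 1/√(LC).
Step 2 — ω₀ = 1/√(0.177·7.13e-09) = 2.815e+04 rad/s.
Step 3 — f₀ = ω₀/(2π) = 4480 Hz.

f₀ = 4480 Hz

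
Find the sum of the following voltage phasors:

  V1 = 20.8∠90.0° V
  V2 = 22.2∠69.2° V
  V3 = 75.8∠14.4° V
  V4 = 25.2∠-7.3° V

Step 1 — Convert each phasor to rectangular form:
  V1 = 20.8·(cos(90.0°) + j·sin(90.0°)) = 0 + j20.8 V
  V2 = 22.2·(cos(69.2°) + j·sin(69.2°)) = 7.883 + j20.75 V
  V3 = 75.8·(cos(14.4°) + j·sin(14.4°)) = 73.42 + j18.85 V
  V4 = 25.2·(cos(-7.3°) + j·sin(-7.3°)) = 25 - j3.202 V
Step 2 — Sum components: V_total = 106.3 + j57.2 V.
Step 3 — Convert to polar: |V_total| = 120.7 V, ∠V_total = 28.3°.

V_total = 120.7∠28.3° V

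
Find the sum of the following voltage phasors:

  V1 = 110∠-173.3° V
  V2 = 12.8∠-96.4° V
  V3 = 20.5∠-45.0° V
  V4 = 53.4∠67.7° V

Step 1 — Convert each phasor to rectangular form:
  V1 = 110·(cos(-173.3°) + j·sin(-173.3°)) = -109.2 - j12.83 V
  V2 = 12.8·(cos(-96.4°) + j·sin(-96.4°)) = -1.427 - j12.72 V
  V3 = 20.5·(cos(-45.0°) + j·sin(-45.0°)) = 14.5 - j14.5 V
  V4 = 53.4·(cos(67.7°) + j·sin(67.7°)) = 20.26 + j49.41 V
Step 2 — Sum components: V_total = -75.92 + j9.356 V.
Step 3 — Convert to polar: |V_total| = 76.49 V, ∠V_total = 173.0°.

V_total = 76.49∠173.0° V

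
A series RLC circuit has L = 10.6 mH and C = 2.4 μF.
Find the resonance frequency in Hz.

Step 1 — Resonance condition Im(Z)=0 gives ω₀ = 1/√(LC).
Step 2 — ω₀ = 1/√(0.0106·2.4e-06) = 6270 rad/s.
Step 3 — f₀ = ω₀/(2π) = 997.8 Hz.

f₀ = 997.8 Hz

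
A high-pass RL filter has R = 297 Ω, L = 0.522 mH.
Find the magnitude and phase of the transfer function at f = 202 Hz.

Step 1 — Angular frequency: ω = 2π·202 = 1269 rad/s.
Step 2 — Transfer function: H(jω) = jωL/(R + jωL).
Step 3 — Numerator jωL = j·0.6625; denominator R + jωL = 297 + j0.6625.
Step 4 — H = 4.976e-06 + j0.002231.
Step 5 — Magnitude: |H| = 0.002231 (-53.0 dB); phase: φ = 89.9°.

|H| = 0.002231 (-53.0 dB), φ = 89.9°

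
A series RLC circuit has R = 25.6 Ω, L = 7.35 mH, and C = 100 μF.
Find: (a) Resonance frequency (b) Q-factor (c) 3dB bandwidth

Step 1 — Resonance: ω₀ = 1/√(LC) = 1/√(0.00735·0.0001) = 1166 rad/s.
Step 2 — f₀ = ω₀/(2π) = 185.6 Hz.
Step 3 — Series Q: Q = ω₀L/R = 1166·0.00735/25.6 = 0.3349.
Step 4 — Bandwidth: Δω = ω₀/Q = 3483 rad/s; BW = Δω/(2π) = 554.3 Hz.

(a) f₀ = 185.6 Hz  (b) Q = 0.3349  (c) BW = 554.3 Hz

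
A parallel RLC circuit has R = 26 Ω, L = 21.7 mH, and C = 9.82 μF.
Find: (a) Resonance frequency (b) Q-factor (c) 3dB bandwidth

Step 1 — Resonance: ω₀ = 1/√(LC) = 1/√(0.0217·9.82e-06) = 2166 rad/s.
Step 2 — f₀ = ω₀/(2π) = 344.8 Hz.
Step 3 — Parallel Q: Q = R/(ω₀L) = 26/(2166·0.0217) = 0.5531.
Step 4 — Bandwidth: Δω = ω₀/Q = 3917 rad/s; BW = Δω/(2π) = 623.4 Hz.

(a) f₀ = 344.8 Hz  (b) Q = 0.5531  (c) BW = 623.4 Hz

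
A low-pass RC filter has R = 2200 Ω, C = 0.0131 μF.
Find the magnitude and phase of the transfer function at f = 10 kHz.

Step 1 — Angular frequency: ω = 2π·1e+04 = 6.283e+04 rad/s.
Step 2 — Transfer function: H(jω) = 1/(1 + jωRC).
Step 3 — Denominator: 1 + jωRC = 1 + j·6.283e+04·2200·1.31e-08 = 1 + j1.811.
Step 4 — H = 0.2337 - j0.4232.
Step 5 — Magnitude: |H| = 0.4834 (-6.3 dB); phase: φ = -61.1°.

|H| = 0.4834 (-6.3 dB), φ = -61.1°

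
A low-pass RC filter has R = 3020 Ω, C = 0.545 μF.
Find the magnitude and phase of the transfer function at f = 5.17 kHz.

Step 1 — Angular frequency: ω = 2π·5170 = 3.248e+04 rad/s.
Step 2 — Transfer function: H(jω) = 1/(1 + jωRC).
Step 3 — Denominator: 1 + jωRC = 1 + j·3.248e+04·3020·5.45e-07 = 1 + j53.47.
Step 4 — H = 0.0003497 - j0.0187.
Step 5 — Magnitude: |H| = 0.0187 (-34.6 dB); phase: φ = -88.9°.

|H| = 0.0187 (-34.6 dB), φ = -88.9°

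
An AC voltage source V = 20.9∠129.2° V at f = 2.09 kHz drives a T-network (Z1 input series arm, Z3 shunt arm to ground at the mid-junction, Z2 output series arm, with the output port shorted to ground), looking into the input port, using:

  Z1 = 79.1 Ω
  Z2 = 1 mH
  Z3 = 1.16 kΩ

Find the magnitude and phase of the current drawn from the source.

Step 1 — Angular frequency: ω = 2π·f = 2π·2090 = 1.313e+04 rad/s.
Step 2 — Component impedances:
  Z1: Z = R = 79.1 Ω
  Z2: Z = jωL = j·1.313e+04·0.001 = 0 + j13.13 Ω
  Z3: Z = R = 1160 Ω
Step 3 — With the output port shorted to ground, the output series arm Z2 runs from the junction to ground; the shunt arm Z3 also runs from the junction to ground. They appear in parallel: Z3 || Z2 = 0.1486 + j13.13 Ω.
Step 4 — Series with input arm Z1: Z_in = Z1 + (Z3 || Z2) = 79.25 + j13.13 Ω = 80.33∠9.4° Ω.
Step 5 — Source phasor: V = 20.9∠129.2° V = -13.21 + j16.2 V.
Step 6 — Ohm's law: I = V / Z_total = (-13.21 + j16.2) / (79.25 + j13.13) = -0.1293 + j0.2258 A.
Step 7 — Convert to polar: |I| = 0.2602 A, ∠I = 119.8°.

I = 0.2602∠119.8° A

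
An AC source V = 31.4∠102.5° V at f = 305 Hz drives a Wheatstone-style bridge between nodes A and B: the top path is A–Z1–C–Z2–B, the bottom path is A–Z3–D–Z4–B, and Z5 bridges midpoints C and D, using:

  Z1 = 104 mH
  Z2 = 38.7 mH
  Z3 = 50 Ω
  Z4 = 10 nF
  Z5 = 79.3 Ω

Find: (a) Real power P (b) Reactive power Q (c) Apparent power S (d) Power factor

Step 1 — Angular frequency: ω = 2π·f = 2π·305 = 1916 rad/s.
Step 2 — Component impedances:
  Z1: Z = jωL = j·1916·0.104 = 0 + j199.3 Ω
  Z2: Z = jωL = j·1916·0.0387 = 0 + j74.16 Ω
  Z3: Z = R = 50 Ω
  Z4: Z = 1/(jωC) = -j/(ω·C) = 0 - j5.218e+04 Ω
  Z5: Z = R = 79.3 Ω
Step 3 — Bridge requires nodal analysis (the Z5 bridge couples midpoints C and D, so the two paths cannot be reduced to a simple series/parallel combination). Setting node B to ground and injecting 1 A at node A, the 3-node admittance system at A, C, D solves to V_A = Z_AB = 91.24 + j133.4 Ω = 161.6∠55.6° Ω.
Step 4 — Source phasor: V = 31.4∠102.5° V = -6.796 + j30.66 V.
Step 5 — Current: I = V / Z = 0.1328 + j0.1418 A = 0.1943∠46.9° A.
Step 6 — Complex power: S = V·I* = 3.445 + j5.036 VA.
Step 7 — Real power: P = Re(S) = 3.445 W.
Step 8 — Reactive power: Q = Im(S) = 5.036 VAR.
Step 9 — Apparent power: |S| = 6.101 VA.
Step 10 — Power factor: PF = P/|S| = 0.5646 (lagging).

(a) P = 3.445 W  (b) Q = 5.036 VAR  (c) S = 6.101 VA  (d) PF = 0.5646 (lagging)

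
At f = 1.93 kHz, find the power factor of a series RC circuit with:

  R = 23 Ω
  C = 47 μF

Step 1 — Angular frequency: ω = 2π·f = 2π·1930 = 1.213e+04 rad/s.
Step 2 — Component impedances:
  R: Z = R = 23 Ω
  C: Z = 1/(jωC) = -j/(ω·C) = 0 - j1.755 Ω
Step 3 — Series combination: Z_total = R + C = 23 - j1.755 Ω = 23.07∠-4.4° Ω.
Step 4 — Power factor: PF = cos(φ) = Re(Z)/|Z| = 23/23.067 = 0.9971.
Step 5 — Type: Im(Z) = -1.755 ⇒ leading (phase φ = -4.4°).

PF = 0.9971 (leading, φ = -4.4°)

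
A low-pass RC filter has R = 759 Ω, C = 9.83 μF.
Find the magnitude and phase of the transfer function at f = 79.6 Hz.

Step 1 — Angular frequency: ω = 2π·79.6 = 500.1 rad/s.
Step 2 — Transfer function: H(jω) = 1/(1 + jωRC).
Step 3 — Denominator: 1 + jωRC = 1 + j·500.1·759·9.83e-06 = 1 + j3.732.
Step 4 — H = 0.067 - j0.25.
Step 5 — Magnitude: |H| = 0.2589 (-11.7 dB); phase: φ = -75.0°.

|H| = 0.2589 (-11.7 dB), φ = -75.0°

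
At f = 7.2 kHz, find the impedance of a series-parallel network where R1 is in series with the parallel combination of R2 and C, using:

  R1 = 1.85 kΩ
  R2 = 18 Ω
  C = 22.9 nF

Step 1 — Angular frequency: ω = 2π·f = 2π·7200 = 4.524e+04 rad/s.
Step 2 — Component impedances:
  R1: Z = R = 1850 Ω
  R2: Z = R = 18 Ω
  C: Z = 1/(jωC) = -j/(ω·C) = 0 - j965.3 Ω
Step 3 — Parallel branch: R2 || C = 1/(1/R2 + 1/C) = 17.99 - j0.3355 Ω.
Step 4 — Series with R1: Z_total = R1 + (R2 || C) = 1868 - j0.3355 Ω = 1868∠-0.0° Ω.

Z = 1868 - j0.3355 Ω = 1868∠-0.0° Ω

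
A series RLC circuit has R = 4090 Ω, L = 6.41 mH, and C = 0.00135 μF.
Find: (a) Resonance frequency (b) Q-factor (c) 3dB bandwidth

Step 1 — Resonance: ω₀ = 1/√(LC) = 1/√(0.00641·1.35e-09) = 3.399e+05 rad/s.
Step 2 — f₀ = ω₀/(2π) = 5.41e+04 Hz.
Step 3 — Series Q: Q = ω₀L/R = 3.399e+05·0.00641/4090 = 0.5328.
Step 4 — Bandwidth: Δω = ω₀/Q = 6.381e+05 rad/s; BW = Δω/(2π) = 1.016e+05 Hz.

(a) f₀ = 5.41e+04 Hz  (b) Q = 0.5328  (c) BW = 1.016e+05 Hz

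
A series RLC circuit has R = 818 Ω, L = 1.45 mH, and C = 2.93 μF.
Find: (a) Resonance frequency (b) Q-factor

Step 1 — Resonance condition Im(Z)=0 gives ω₀ = 1/√(LC).
Step 2 — ω₀ = 1/√(0.00145·2.93e-06) = 1.534e+04 rad/s.
Step 3 — f₀ = ω₀/(2π) = 2442 Hz.
Step 4 — Series Q: Q = ω₀L/R = 1.534e+04·0.00145/818 = 0.0272.

(a) f₀ = 2442 Hz  (b) Q = 0.0272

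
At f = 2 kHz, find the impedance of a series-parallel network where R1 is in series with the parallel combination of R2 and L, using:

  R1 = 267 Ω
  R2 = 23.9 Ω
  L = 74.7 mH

Step 1 — Angular frequency: ω = 2π·f = 2π·2000 = 1.257e+04 rad/s.
Step 2 — Component impedances:
  R1: Z = R = 267 Ω
  R2: Z = R = 23.9 Ω
  L: Z = jωL = j·1.257e+04·0.0747 = 0 + j938.7 Ω
Step 3 — Parallel branch: R2 || L = 1/(1/R2 + 1/L) = 23.88 + j0.6081 Ω.
Step 4 — Series with R1: Z_total = R1 + (R2 || L) = 290.9 + j0.6081 Ω = 290.9∠0.1° Ω.

Z = 290.9 + j0.6081 Ω = 290.9∠0.1° Ω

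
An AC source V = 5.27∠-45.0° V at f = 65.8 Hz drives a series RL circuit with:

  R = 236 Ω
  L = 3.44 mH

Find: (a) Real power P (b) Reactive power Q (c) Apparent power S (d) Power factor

Step 1 — Angular frequency: ω = 2π·f = 2π·65.8 = 413.4 rad/s.
Step 2 — Component impedances:
  R: Z = R = 236 Ω
  L: Z = jωL = j·413.4·0.00344 = 0 + j1.422 Ω
Step 3 — Series combination: Z_total = R + L = 236 + j1.422 Ω = 236∠0.3° Ω.
Step 4 — Source phasor: V = 5.27∠-45.0° V = 3.726 - j3.726 V.
Step 5 — Current: I = V / Z = 0.01569 - j0.01588 A = 0.02233∠-45.3° A.
Step 6 — Complex power: S = V·I* = 0.1177 + j0.0007092 VA.
Step 7 — Real power: P = Re(S) = 0.1177 W.
Step 8 — Reactive power: Q = Im(S) = 0.0007092 VAR.
Step 9 — Apparent power: |S| = 0.1177 VA.
Step 10 — Power factor: PF = P/|S| = 1 (lagging).

(a) P = 0.1177 W  (b) Q = 0.0007092 VAR  (c) S = 0.1177 VA  (d) PF = 1 (lagging)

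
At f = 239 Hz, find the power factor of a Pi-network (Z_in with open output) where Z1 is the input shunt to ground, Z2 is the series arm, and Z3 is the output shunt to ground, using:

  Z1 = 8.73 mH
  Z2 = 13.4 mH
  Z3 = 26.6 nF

Step 1 — Angular frequency: ω = 2π·f = 2π·239 = 1502 rad/s.
Step 2 — Component impedances:
  Z1: Z = jωL = j·1502·0.00873 = 0 + j13.11 Ω
  Z2: Z = jωL = j·1502·0.0134 = 0 + j20.12 Ω
  Z3: Z = 1/(jωC) = -j/(ω·C) = 0 - j2.503e+04 Ω
Step 3 — With open output, the series arm Z2 and the output shunt Z3 appear in series to ground: Z2 + Z3 = 0 - j2.501e+04 Ω.
Step 4 — Parallel with input shunt Z1: Z_in = Z1 || (Z2 + Z3) = 0 + j13.12 Ω = 13.12∠90.0° Ω.
Step 5 — Power factor: PF = cos(φ) = Re(Z)/|Z| = -0/13.12 = -0.
Step 6 — Type: Im(Z) = 13.12 ⇒ lagging (phase φ = 90.0°).

PF = -0 (lagging, φ = 90.0°)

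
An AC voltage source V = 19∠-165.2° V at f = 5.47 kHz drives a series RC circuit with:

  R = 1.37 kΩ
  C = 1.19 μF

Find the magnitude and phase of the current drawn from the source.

Step 1 — Angular frequency: ω = 2π·f = 2π·5470 = 3.437e+04 rad/s.
Step 2 — Component impedances:
  R: Z = R = 1370 Ω
  C: Z = 1/(jωC) = -j/(ω·C) = 0 - j24.45 Ω
Step 3 — Series combination: Z_total = R + C = 1370 - j24.45 Ω = 1370∠-1.0° Ω.
Step 4 — Source phasor: V = 19∠-165.2° V = -18.37 - j4.853 V.
Step 5 — Ohm's law: I = V / Z_total = (-18.37 - j4.853) / (1370 - j24.45) = -0.01334 - j0.003781 A.
Step 6 — Convert to polar: |I| = 0.01387 A, ∠I = -164.2°.

I = 0.01387∠-164.2° A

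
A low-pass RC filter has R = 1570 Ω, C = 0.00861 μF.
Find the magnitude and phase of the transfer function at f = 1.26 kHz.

Step 1 — Angular frequency: ω = 2π·1260 = 7917 rad/s.
Step 2 — Transfer function: H(jω) = 1/(1 + jωRC).
Step 3 — Denominator: 1 + jωRC = 1 + j·7917·1570·8.61e-09 = 1 + j0.107.
Step 4 — H = 0.9887 - j0.1058.
Step 5 — Magnitude: |H| = 0.9943 (-0.0 dB); phase: φ = -6.1°.

|H| = 0.9943 (-0.0 dB), φ = -6.1°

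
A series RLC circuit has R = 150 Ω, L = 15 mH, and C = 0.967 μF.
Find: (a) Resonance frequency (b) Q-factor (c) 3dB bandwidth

Step 1 — Resonance condition Im(Z)=0 gives ω₀ = 1/√(LC).
Step 2 — ω₀ = 1/√(0.015·9.67e-07) = 8303 rad/s.
Step 3 — f₀ = ω₀/(2π) = 1321 Hz.
Step 4 — Series Q: Q = ω₀L/R = 8303·0.015/150 = 0.8303.
Step 5 — 3dB bandwidth: Δω = ω₀/Q = 1e+04 rad/s; BW = Δω/(2π) = 1592 Hz.

(a) f₀ = 1321 Hz  (b) Q = 0.8303  (c) BW = 1592 Hz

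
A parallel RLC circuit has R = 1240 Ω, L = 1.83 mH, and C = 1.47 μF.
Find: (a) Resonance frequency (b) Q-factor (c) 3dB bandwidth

Step 1 — Resonance: ω₀ = 1/√(LC) = 1/√(0.00183·1.47e-06) = 1.928e+04 rad/s.
Step 2 — f₀ = ω₀/(2π) = 3069 Hz.
Step 3 — Parallel Q: Q = R/(ω₀L) = 1240/(1.928e+04·0.00183) = 35.14.
Step 4 — Bandwidth: Δω = ω₀/Q = 548.6 rad/s; BW = Δω/(2π) = 87.31 Hz.

(a) f₀ = 3069 Hz  (b) Q = 35.14  (c) BW = 87.31 Hz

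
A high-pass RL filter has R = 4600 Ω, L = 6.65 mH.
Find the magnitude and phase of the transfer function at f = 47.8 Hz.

Step 1 — Angular frequency: ω = 2π·47.8 = 300.3 rad/s.
Step 2 — Transfer function: H(jω) = jωL/(R + jωL).
Step 3 — Numerator jωL = j·1.997; denominator R + jωL = 4600 + j1.997.
Step 4 — H = 1.885e-07 + j0.0004342.
Step 5 — Magnitude: |H| = 0.0004342 (-67.2 dB); phase: φ = 90.0°.

|H| = 0.0004342 (-67.2 dB), φ = 90.0°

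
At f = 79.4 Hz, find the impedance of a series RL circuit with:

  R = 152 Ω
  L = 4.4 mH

Step 1 — Angular frequency: ω = 2π·f = 2π·79.4 = 498.9 rad/s.
Step 2 — Component impedances:
  R: Z = R = 152 Ω
  L: Z = jωL = j·498.9·0.0044 = 0 + j2.195 Ω
Step 3 — Series combination: Z_total = R + L = 152 + j2.195 Ω = 152∠0.8° Ω.

Z = 152 + j2.195 Ω = 152∠0.8° Ω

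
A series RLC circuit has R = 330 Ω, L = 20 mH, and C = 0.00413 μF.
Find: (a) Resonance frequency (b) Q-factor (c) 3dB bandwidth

Step 1 — Resonance condition Im(Z)=0 gives ω₀ = 1/√(LC).
Step 2 — ω₀ = 1/√(0.02·4.13e-09) = 1.1e+05 rad/s.
Step 3 — f₀ = ω₀/(2π) = 1.751e+04 Hz.
Step 4 — Series Q: Q = ω₀L/R = 1.1e+05·0.02/330 = 6.668.
Step 5 — 3dB bandwidth: Δω = ω₀/Q = 1.65e+04 rad/s; BW = Δω/(2π) = 2626 Hz.

(a) f₀ = 1.751e+04 Hz  (b) Q = 6.668  (c) BW = 2626 Hz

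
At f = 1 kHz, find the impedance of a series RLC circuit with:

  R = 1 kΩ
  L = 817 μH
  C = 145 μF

Step 1 — Angular frequency: ω = 2π·f = 2π·1000 = 6283 rad/s.
Step 2 — Component impedances:
  R: Z = R = 1000 Ω
  L: Z = jωL = j·6283·0.000817 = 0 + j5.133 Ω
  C: Z = 1/(jωC) = -j/(ω·C) = 0 - j1.098 Ω
Step 3 — Series combination: Z_total = R + L + C = 1000 + j4.036 Ω = 1000∠0.2° Ω.

Z = 1000 + j4.036 Ω = 1000∠0.2° Ω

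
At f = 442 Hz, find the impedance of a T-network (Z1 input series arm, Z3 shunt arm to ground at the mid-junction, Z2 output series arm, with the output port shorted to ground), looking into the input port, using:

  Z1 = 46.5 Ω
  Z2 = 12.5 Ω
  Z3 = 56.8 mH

Step 1 — Angular frequency: ω = 2π·f = 2π·442 = 2777 rad/s.
Step 2 — Component impedances:
  Z1: Z = R = 46.5 Ω
  Z2: Z = R = 12.5 Ω
  Z3: Z = jωL = j·2777·0.0568 = 0 + j157.7 Ω
Step 3 — With the output port shorted to ground, the output series arm Z2 runs from the junction to ground; the shunt arm Z3 also runs from the junction to ground. They appear in parallel: Z3 || Z2 = 12.42 + j0.9844 Ω.
Step 4 — Series with input arm Z1: Z_in = Z1 + (Z3 || Z2) = 58.92 + j0.9844 Ω = 58.93∠1.0° Ω.

Z = 58.92 + j0.9844 Ω = 58.93∠1.0° Ω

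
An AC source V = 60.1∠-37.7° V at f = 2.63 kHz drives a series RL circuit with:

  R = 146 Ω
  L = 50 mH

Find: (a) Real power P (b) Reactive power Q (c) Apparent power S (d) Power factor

Step 1 — Angular frequency: ω = 2π·f = 2π·2630 = 1.652e+04 rad/s.
Step 2 — Component impedances:
  R: Z = R = 146 Ω
  L: Z = jωL = j·1.652e+04·0.05 = 0 + j826.2 Ω
Step 3 — Series combination: Z_total = R + L = 146 + j826.2 Ω = 839∠80.0° Ω.
Step 4 — Source phasor: V = 60.1∠-37.7° V = 47.55 - j36.75 V.
Step 5 — Current: I = V / Z = -0.03327 - j0.06343 A = 0.07163∠-117.7° A.
Step 6 — Complex power: S = V·I* = 0.7491 + j4.239 VA.
Step 7 — Real power: P = Re(S) = 0.7491 W.
Step 8 — Reactive power: Q = Im(S) = 4.239 VAR.
Step 9 — Apparent power: |S| = 4.305 VA.
Step 10 — Power factor: PF = P/|S| = 0.174 (lagging).

(a) P = 0.7491 W  (b) Q = 4.239 VAR  (c) S = 4.305 VA  (d) PF = 0.174 (lagging)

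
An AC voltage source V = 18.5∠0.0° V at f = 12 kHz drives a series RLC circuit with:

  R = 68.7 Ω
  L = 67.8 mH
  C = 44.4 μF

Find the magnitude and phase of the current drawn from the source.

Step 1 — Angular frequency: ω = 2π·f = 2π·1.2e+04 = 7.54e+04 rad/s.
Step 2 — Component impedances:
  R: Z = R = 68.7 Ω
  L: Z = jωL = j·7.54e+04·0.0678 = 0 + j5112 Ω
  C: Z = 1/(jωC) = -j/(ω·C) = 0 - j0.2987 Ω
Step 3 — Series combination: Z_total = R + L + C = 68.7 + j5112 Ω = 5112∠89.2° Ω.
Step 4 — Source phasor: V = 18.5∠0.0° V = 18.5 V.
Step 5 — Ohm's law: I = V / Z_total = (18.5) / (68.7 + j5112) = 4.863e-05 - j0.003618 A.
Step 6 — Convert to polar: |I| = 0.003619 A, ∠I = -89.2°.

I = 0.003619∠-89.2° A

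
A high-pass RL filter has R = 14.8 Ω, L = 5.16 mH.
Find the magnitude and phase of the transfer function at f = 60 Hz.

Step 1 — Angular frequency: ω = 2π·60 = 377 rad/s.
Step 2 — Transfer function: H(jω) = jωL/(R + jωL).
Step 3 — Numerator jωL = j·1.945; denominator R + jωL = 14.8 + j1.945.
Step 4 — H = 0.01698 + j0.1292.
Step 5 — Magnitude: |H| = 0.1303 (-17.7 dB); phase: φ = 82.5°.

|H| = 0.1303 (-17.7 dB), φ = 82.5°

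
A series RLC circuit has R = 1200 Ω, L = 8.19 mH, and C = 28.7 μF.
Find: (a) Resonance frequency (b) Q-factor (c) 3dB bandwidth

Step 1 — Resonance: ω₀ = 1/√(LC) = 1/√(0.00819·2.87e-05) = 2063 rad/s.
Step 2 — f₀ = ω₀/(2π) = 328.3 Hz.
Step 3 — Series Q: Q = ω₀L/R = 2063·0.00819/1200 = 0.01408.
Step 4 — Bandwidth: Δω = ω₀/Q = 1.465e+05 rad/s; BW = Δω/(2π) = 2.332e+04 Hz.

(a) f₀ = 328.3 Hz  (b) Q = 0.01408  (c) BW = 2.332e+04 Hz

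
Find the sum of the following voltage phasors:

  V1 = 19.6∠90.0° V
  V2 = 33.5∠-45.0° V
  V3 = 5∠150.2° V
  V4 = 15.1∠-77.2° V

Step 1 — Convert each phasor to rectangular form:
  V1 = 19.6·(cos(90.0°) + j·sin(90.0°)) = 0 + j19.6 V
  V2 = 33.5·(cos(-45.0°) + j·sin(-45.0°)) = 23.69 - j23.69 V
  V3 = 5·(cos(150.2°) + j·sin(150.2°)) = -4.339 + j2.485 V
  V4 = 15.1·(cos(-77.2°) + j·sin(-77.2°)) = 3.345 - j14.72 V
Step 2 — Sum components: V_total = 22.69 - j16.33 V.
Step 3 — Convert to polar: |V_total| = 27.96 V, ∠V_total = -35.7°.

V_total = 27.96∠-35.7° V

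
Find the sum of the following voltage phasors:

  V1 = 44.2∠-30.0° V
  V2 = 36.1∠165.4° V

Step 1 — Convert each phasor to rectangular form:
  V1 = 44.2·(cos(-30.0°) + j·sin(-30.0°)) = 38.28 - j22.1 V
  V2 = 36.1·(cos(165.4°) + j·sin(165.4°)) = -34.93 + j9.1 V
Step 2 — Sum components: V_total = 3.344 - j13 V.
Step 3 — Convert to polar: |V_total| = 13.42 V, ∠V_total = -75.6°.

V_total = 13.42∠-75.6° V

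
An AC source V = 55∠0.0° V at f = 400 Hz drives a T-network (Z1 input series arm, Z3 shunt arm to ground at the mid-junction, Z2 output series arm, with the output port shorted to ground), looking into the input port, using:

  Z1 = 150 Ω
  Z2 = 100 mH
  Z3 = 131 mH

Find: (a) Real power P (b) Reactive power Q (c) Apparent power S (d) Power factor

Step 1 — Angular frequency: ω = 2π·f = 2π·400 = 2513 rad/s.
Step 2 — Component impedances:
  Z1: Z = R = 150 Ω
  Z2: Z = jωL = j·2513·0.1 = 0 + j251.3 Ω
  Z3: Z = jωL = j·2513·0.131 = 0 + j329.2 Ω
Step 3 — With the output port shorted to ground, the output series arm Z2 runs from the junction to ground; the shunt arm Z3 also runs from the junction to ground. They appear in parallel: Z3 || Z2 = 0 + j142.5 Ω.
Step 4 — Series with input arm Z1: Z_in = Z1 + (Z3 || Z2) = 150 + j142.5 Ω = 206.9∠43.5° Ω.
Step 5 — Source phasor: V = 55∠0.0° V = 55 V.
Step 6 — Current: I = V / Z = 0.1927 - j0.1831 A = 0.2658∠-43.5° A.
Step 7 — Complex power: S = V·I* = 10.6 + j10.07 VA.
Step 8 — Real power: P = Re(S) = 10.6 W.
Step 9 — Reactive power: Q = Im(S) = 10.07 VAR.
Step 10 — Apparent power: |S| = 14.62 VA.
Step 11 — Power factor: PF = P/|S| = 0.7249 (lagging).

(a) P = 10.6 W  (b) Q = 10.07 VAR  (c) S = 14.62 VA  (d) PF = 0.7249 (lagging)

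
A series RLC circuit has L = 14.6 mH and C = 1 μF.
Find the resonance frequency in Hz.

Step 1 — Resonance condition Im(Z)=0 gives ω₀ = 1/√(LC).
Step 2 — ω₀ = 1/√(0.0146·1e-06) = 8276 rad/s.
Step 3 — f₀ = ω₀/(2π) = 1317 Hz.

f₀ = 1317 Hz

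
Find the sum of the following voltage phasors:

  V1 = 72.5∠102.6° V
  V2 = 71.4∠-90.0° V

Step 1 — Convert each phasor to rectangular form:
  V1 = 72.5·(cos(102.6°) + j·sin(102.6°)) = -15.82 + j70.75 V
  V2 = 71.4·(cos(-90.0°) + j·sin(-90.0°)) = 0 - j71.4 V
Step 2 — Sum components: V_total = -15.82 - j0.646 V.
Step 3 — Convert to polar: |V_total| = 15.83 V, ∠V_total = -177.7°.

V_total = 15.83∠-177.7° V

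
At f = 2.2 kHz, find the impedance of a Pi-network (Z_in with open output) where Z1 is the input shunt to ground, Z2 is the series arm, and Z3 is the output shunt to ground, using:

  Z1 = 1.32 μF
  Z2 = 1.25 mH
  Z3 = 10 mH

Step 1 — Angular frequency: ω = 2π·f = 2π·2200 = 1.382e+04 rad/s.
Step 2 — Component impedances:
  Z1: Z = 1/(jωC) = -j/(ω·C) = 0 - j54.81 Ω
  Z2: Z = jωL = j·1.382e+04·0.00125 = 0 + j17.28 Ω
  Z3: Z = jωL = j·1.382e+04·0.01 = 0 + j138.2 Ω
Step 3 — With open output, the series arm Z2 and the output shunt Z3 appear in series to ground: Z2 + Z3 = 0 + j155.5 Ω.
Step 4 — Parallel with input shunt Z1: Z_in = Z1 || (Z2 + Z3) = 0 - j84.63 Ω = 84.63∠-90.0° Ω.

Z = 0 - j84.63 Ω = 84.63∠-90.0° Ω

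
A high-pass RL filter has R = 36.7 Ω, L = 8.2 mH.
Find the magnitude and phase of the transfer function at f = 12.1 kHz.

Step 1 — Angular frequency: ω = 2π·1.21e+04 = 7.603e+04 rad/s.
Step 2 — Transfer function: H(jω) = jωL/(R + jωL).
Step 3 — Numerator jωL = j·623.4; denominator R + jωL = 36.7 + j623.4.
Step 4 — H = 0.9965 + j0.05867.
Step 5 — Magnitude: |H| = 0.9983 (-0.0 dB); phase: φ = 3.4°.

|H| = 0.9983 (-0.0 dB), φ = 3.4°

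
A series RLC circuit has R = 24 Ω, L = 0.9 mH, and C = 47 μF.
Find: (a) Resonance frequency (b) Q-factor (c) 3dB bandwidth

Step 1 — Resonance: ω₀ = 1/√(LC) = 1/√(0.0009·4.7e-05) = 4862 rad/s.
Step 2 — f₀ = ω₀/(2π) = 773.8 Hz.
Step 3 — Series Q: Q = ω₀L/R = 4862·0.0009/24 = 0.1823.
Step 4 — Bandwidth: Δω = ω₀/Q = 2.667e+04 rad/s; BW = Δω/(2π) = 4244 Hz.

(a) f₀ = 773.8 Hz  (b) Q = 0.1823  (c) BW = 4244 Hz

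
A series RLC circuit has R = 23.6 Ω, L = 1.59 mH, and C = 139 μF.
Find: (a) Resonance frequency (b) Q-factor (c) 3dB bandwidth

Step 1 — Resonance: ω₀ = 1/√(LC) = 1/√(0.00159·0.000139) = 2127 rad/s.
Step 2 — f₀ = ω₀/(2π) = 338.5 Hz.
Step 3 — Series Q: Q = ω₀L/R = 2127·0.00159/23.6 = 0.1433.
Step 4 — Bandwidth: Δω = ω₀/Q = 1.484e+04 rad/s; BW = Δω/(2π) = 2362 Hz.

(a) f₀ = 338.5 Hz  (b) Q = 0.1433  (c) BW = 2362 Hz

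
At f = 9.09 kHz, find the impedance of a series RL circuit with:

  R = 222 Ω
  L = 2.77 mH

Step 1 — Angular frequency: ω = 2π·f = 2π·9090 = 5.711e+04 rad/s.
Step 2 — Component impedances:
  R: Z = R = 222 Ω
  L: Z = jωL = j·5.711e+04·0.00277 = 0 + j158.2 Ω
Step 3 — Series combination: Z_total = R + L = 222 + j158.2 Ω = 272.6∠35.5° Ω.

Z = 222 + j158.2 Ω = 272.6∠35.5° Ω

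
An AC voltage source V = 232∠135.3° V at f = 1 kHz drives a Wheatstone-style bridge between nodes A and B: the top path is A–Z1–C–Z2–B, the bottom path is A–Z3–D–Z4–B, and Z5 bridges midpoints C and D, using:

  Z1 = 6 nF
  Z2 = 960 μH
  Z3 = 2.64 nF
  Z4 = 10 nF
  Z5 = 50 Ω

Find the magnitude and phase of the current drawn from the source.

Step 1 — Angular frequency: ω = 2π·f = 2π·1000 = 6283 rad/s.
Step 2 — Component impedances:
  Z1: Z = 1/(jωC) = -j/(ω·C) = 0 - j2.653e+04 Ω
  Z2: Z = jωL = j·6283·0.00096 = 0 + j6.032 Ω
  Z3: Z = 1/(jωC) = -j/(ω·C) = 0 - j6.029e+04 Ω
  Z4: Z = 1/(jωC) = -j/(ω·C) = 0 - j1.592e+04 Ω
  Z5: Z = R = 50 Ω
Step 3 — Bridge requires nodal analysis (the Z5 bridge couples midpoints C and D, so the two paths cannot be reduced to a simple series/parallel combination). Setting node B to ground and injecting 1 A at node A, the 3-node admittance system at A, C, D solves to V_A = Z_AB = 4.68 - j1.841e+04 Ω = 1.841e+04∠-90.0° Ω.
Step 4 — Source phasor: V = 232∠135.3° V = -164.9 + j163.2 V.
Step 5 — Ohm's law: I = V / Z_total = (-164.9 + j163.2) / (4.68 - j1.841e+04) = -0.008864 - j0.008953 A.
Step 6 — Convert to polar: |I| = 0.0126 A, ∠I = -134.7°.

I = 0.0126∠-134.7° A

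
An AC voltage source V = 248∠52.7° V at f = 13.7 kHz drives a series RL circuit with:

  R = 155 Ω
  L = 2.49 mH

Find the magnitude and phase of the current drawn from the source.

Step 1 — Angular frequency: ω = 2π·f = 2π·1.37e+04 = 8.608e+04 rad/s.
Step 2 — Component impedances:
  R: Z = R = 155 Ω
  L: Z = jωL = j·8.608e+04·0.00249 = 0 + j214.3 Ω
Step 3 — Series combination: Z_total = R + L = 155 + j214.3 Ω = 264.5∠54.1° Ω.
Step 4 — Source phasor: V = 248∠52.7° V = 150.3 + j197.3 V.
Step 5 — Ohm's law: I = V / Z_total = (150.3 + j197.3) / (155 + j214.3) = 0.9373 - j0.02335 A.
Step 6 — Convert to polar: |I| = 0.9376 A, ∠I = -1.4°.

I = 0.9376∠-1.4° A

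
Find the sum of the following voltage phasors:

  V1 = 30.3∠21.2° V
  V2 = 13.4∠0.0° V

Step 1 — Convert each phasor to rectangular form:
  V1 = 30.3·(cos(21.2°) + j·sin(21.2°)) = 28.25 + j10.96 V
  V2 = 13.4·(cos(0.0°) + j·sin(0.0°)) = 13.4 V
Step 2 — Sum components: V_total = 41.65 + j10.96 V.
Step 3 — Convert to polar: |V_total| = 43.07 V, ∠V_total = 14.7°.

V_total = 43.07∠14.7° V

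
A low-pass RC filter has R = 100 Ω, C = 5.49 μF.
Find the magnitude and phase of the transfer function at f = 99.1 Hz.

Step 1 — Angular frequency: ω = 2π·99.1 = 622.7 rad/s.
Step 2 — Transfer function: H(jω) = 1/(1 + jωRC).
Step 3 — Denominator: 1 + jωRC = 1 + j·622.7·100·5.49e-06 = 1 + j0.3418.
Step 4 — H = 0.8954 - j0.3061.
Step 5 — Magnitude: |H| = 0.9462 (-0.5 dB); phase: φ = -18.9°.

|H| = 0.9462 (-0.5 dB), φ = -18.9°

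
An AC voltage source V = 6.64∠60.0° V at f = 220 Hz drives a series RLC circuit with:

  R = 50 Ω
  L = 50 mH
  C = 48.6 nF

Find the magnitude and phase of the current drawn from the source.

Step 1 — Angular frequency: ω = 2π·f = 2π·220 = 1382 rad/s.
Step 2 — Component impedances:
  R: Z = R = 50 Ω
  L: Z = jωL = j·1382·0.05 = 0 + j69.12 Ω
  C: Z = 1/(jωC) = -j/(ω·C) = 0 - j1.489e+04 Ω
Step 3 — Series combination: Z_total = R + L + C = 50 - j1.482e+04 Ω = 1.482e+04∠-89.8° Ω.
Step 4 — Source phasor: V = 6.64∠60.0° V = 3.32 + j5.75 V.
Step 5 — Ohm's law: I = V / Z_total = (3.32 + j5.75) / (50 - j1.482e+04) = -0.0003874 + j0.0002254 A.
Step 6 — Convert to polar: |I| = 0.0004482 A, ∠I = 149.8°.

I = 0.0004482∠149.8° A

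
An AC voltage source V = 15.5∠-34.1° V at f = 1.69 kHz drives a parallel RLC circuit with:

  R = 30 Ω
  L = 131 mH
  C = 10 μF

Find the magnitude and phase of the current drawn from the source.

Step 1 — Angular frequency: ω = 2π·f = 2π·1690 = 1.062e+04 rad/s.
Step 2 — Component impedances:
  R: Z = R = 30 Ω
  L: Z = jωL = j·1.062e+04·0.131 = 0 + j1391 Ω
  C: Z = 1/(jωC) = -j/(ω·C) = 0 - j9.417 Ω
Step 3 — Parallel combination: 1/Z_total = 1/R + 1/L + 1/C; Z_total = 2.725 - j8.621 Ω = 9.041∠-72.5° Ω.
Step 4 — Source phasor: V = 15.5∠-34.1° V = 12.83 - j8.69 V.
Step 5 — Ohm's law: I = V / Z_total = (12.83 - j8.69) / (2.725 - j8.621) = 1.344 + j1.064 A.
Step 6 — Convert to polar: |I| = 1.714 A, ∠I = 38.4°.

I = 1.714∠38.4° A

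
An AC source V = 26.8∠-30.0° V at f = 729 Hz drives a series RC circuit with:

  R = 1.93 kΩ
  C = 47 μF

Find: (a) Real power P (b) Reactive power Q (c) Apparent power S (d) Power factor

Step 1 — Angular frequency: ω = 2π·f = 2π·729 = 4580 rad/s.
Step 2 — Component impedances:
  R: Z = R = 1930 Ω
  C: Z = 1/(jωC) = -j/(ω·C) = 0 - j4.645 Ω
Step 3 — Series combination: Z_total = R + C = 1930 - j4.645 Ω = 1930∠-0.1° Ω.
Step 4 — Source phasor: V = 26.8∠-30.0° V = 23.21 - j13.4 V.
Step 5 — Current: I = V / Z = 0.01204 - j0.006914 A = 0.01389∠-29.9° A.
Step 6 — Complex power: S = V·I* = 0.3721 - j0.0008957 VA.
Step 7 — Real power: P = Re(S) = 0.3721 W.
Step 8 — Reactive power: Q = Im(S) = -0.0008957 VAR.
Step 9 — Apparent power: |S| = 0.3721 VA.
Step 10 — Power factor: PF = P/|S| = 1 (leading).

(a) P = 0.3721 W  (b) Q = -0.0008957 VAR  (c) S = 0.3721 VA  (d) PF = 1 (leading)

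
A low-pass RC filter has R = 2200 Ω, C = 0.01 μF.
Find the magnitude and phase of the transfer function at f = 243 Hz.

Step 1 — Angular frequency: ω = 2π·243 = 1527 rad/s.
Step 2 — Transfer function: H(jω) = 1/(1 + jωRC).
Step 3 — Denominator: 1 + jωRC = 1 + j·1527·2200·1e-08 = 1 + j0.03359.
Step 4 — H = 0.9989 - j0.03355.
Step 5 — Magnitude: |H| = 0.9994 (-0.0 dB); phase: φ = -1.9°.

|H| = 0.9994 (-0.0 dB), φ = -1.9°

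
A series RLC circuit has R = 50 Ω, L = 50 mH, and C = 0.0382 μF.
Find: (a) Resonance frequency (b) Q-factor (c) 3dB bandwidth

Step 1 — Resonance: ω₀ = 1/√(LC) = 1/√(0.05·3.82e-08) = 2.288e+04 rad/s.
Step 2 — f₀ = ω₀/(2π) = 3642 Hz.
Step 3 — Series Q: Q = ω₀L/R = 2.288e+04·0.05/50 = 22.88.
Step 4 — Bandwidth: Δω = ω₀/Q = 1000 rad/s; BW = Δω/(2π) = 159.2 Hz.

(a) f₀ = 3642 Hz  (b) Q = 22.88  (c) BW = 159.2 Hz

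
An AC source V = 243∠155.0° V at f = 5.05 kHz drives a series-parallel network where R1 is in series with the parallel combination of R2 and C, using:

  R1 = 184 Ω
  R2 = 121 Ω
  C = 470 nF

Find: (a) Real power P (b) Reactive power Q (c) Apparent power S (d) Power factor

Step 1 — Angular frequency: ω = 2π·f = 2π·5050 = 3.173e+04 rad/s.
Step 2 — Component impedances:
  R1: Z = R = 184 Ω
  R2: Z = R = 121 Ω
  C: Z = 1/(jωC) = -j/(ω·C) = 0 - j67.05 Ω
Step 3 — Parallel branch: R2 || C = 1/(1/R2 + 1/C) = 28.43 - j51.3 Ω.
Step 4 — Series with R1: Z_total = R1 + (R2 || C) = 212.4 - j51.3 Ω = 218.5∠-13.6° Ω.
Step 5 — Source phasor: V = 243∠155.0° V = -220.2 + j102.7 V.
Step 6 — Current: I = V / Z = -1.09 + j0.2202 A = 1.112∠168.6° A.
Step 7 — Complex power: S = V·I* = 262.7 - j63.43 VA.
Step 8 — Real power: P = Re(S) = 262.7 W.
Step 9 — Reactive power: Q = Im(S) = -63.43 VAR.
Step 10 — Apparent power: |S| = 270.2 VA.
Step 11 — Power factor: PF = P/|S| = 0.9721 (leading).

(a) P = 262.7 W  (b) Q = -63.43 VAR  (c) S = 270.2 VA  (d) PF = 0.9721 (leading)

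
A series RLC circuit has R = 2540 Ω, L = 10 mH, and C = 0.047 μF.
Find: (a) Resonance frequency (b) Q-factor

Step 1 — Resonance condition Im(Z)=0 gives ω₀ = 1/√(LC).
Step 2 — ω₀ = 1/√(0.01·4.7e-08) = 4.613e+04 rad/s.
Step 3 — f₀ = ω₀/(2π) = 7341 Hz.
Step 4 — Series Q: Q = ω₀L/R = 4.613e+04·0.01/2540 = 0.1816.

(a) f₀ = 7341 Hz  (b) Q = 0.1816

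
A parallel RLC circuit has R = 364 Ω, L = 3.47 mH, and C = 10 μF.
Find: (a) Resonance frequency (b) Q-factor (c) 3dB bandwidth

Step 1 — Resonance: ω₀ = 1/√(LC) = 1/√(0.00347·1e-05) = 5368 rad/s.
Step 2 — f₀ = ω₀/(2π) = 854.4 Hz.
Step 3 — Parallel Q: Q = R/(ω₀L) = 364/(5368·0.00347) = 19.54.
Step 4 — Bandwidth: Δω = ω₀/Q = 274.7 rad/s; BW = Δω/(2π) = 43.72 Hz.

(a) f₀ = 854.4 Hz  (b) Q = 19.54  (c) BW = 43.72 Hz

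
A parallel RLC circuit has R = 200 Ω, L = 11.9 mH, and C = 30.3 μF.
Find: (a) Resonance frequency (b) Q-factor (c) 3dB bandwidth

Step 1 — Resonance: ω₀ = 1/√(LC) = 1/√(0.0119·3.03e-05) = 1665 rad/s.
Step 2 — f₀ = ω₀/(2π) = 265 Hz.
Step 3 — Parallel Q: Q = R/(ω₀L) = 200/(1665·0.0119) = 10.09.
Step 4 — Bandwidth: Δω = ω₀/Q = 165 rad/s; BW = Δω/(2π) = 26.26 Hz.

(a) f₀ = 265 Hz  (b) Q = 10.09  (c) BW = 26.26 Hz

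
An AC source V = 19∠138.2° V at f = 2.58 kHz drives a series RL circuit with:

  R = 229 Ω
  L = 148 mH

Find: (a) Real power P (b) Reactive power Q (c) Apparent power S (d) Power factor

Step 1 — Angular frequency: ω = 2π·f = 2π·2580 = 1.621e+04 rad/s.
Step 2 — Component impedances:
  R: Z = R = 229 Ω
  L: Z = jωL = j·1.621e+04·0.148 = 0 + j2399 Ω
Step 3 — Series combination: Z_total = R + L = 229 + j2399 Ω = 2410∠84.5° Ω.
Step 4 — Source phasor: V = 19∠138.2° V = -14.16 + j12.66 V.
Step 5 — Current: I = V / Z = 0.004672 + j0.00635 A = 0.007884∠53.7° A.
Step 6 — Complex power: S = V·I* = 0.01423 + j0.1491 VA.
Step 7 — Real power: P = Re(S) = 0.01423 W.
Step 8 — Reactive power: Q = Im(S) = 0.1491 VAR.
Step 9 — Apparent power: |S| = 0.1498 VA.
Step 10 — Power factor: PF = P/|S| = 0.09502 (lagging).

(a) P = 0.01423 W  (b) Q = 0.1491 VAR  (c) S = 0.1498 VA  (d) PF = 0.09502 (lagging)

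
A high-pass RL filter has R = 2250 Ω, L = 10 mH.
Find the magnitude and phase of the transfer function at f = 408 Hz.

Step 1 — Angular frequency: ω = 2π·408 = 2564 rad/s.
Step 2 — Transfer function: H(jω) = jωL/(R + jωL).
Step 3 — Numerator jωL = j·25.64; denominator R + jωL = 2250 + j25.64.
Step 4 — H = 0.0001298 + j0.01139.
Step 5 — Magnitude: |H| = 0.01139 (-38.9 dB); phase: φ = 89.3°.

|H| = 0.01139 (-38.9 dB), φ = 89.3°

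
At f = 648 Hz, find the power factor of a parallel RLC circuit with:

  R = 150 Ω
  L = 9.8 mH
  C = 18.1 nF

Step 1 — Angular frequency: ω = 2π·f = 2π·648 = 4072 rad/s.
Step 2 — Component impedances:
  R: Z = R = 150 Ω
  L: Z = jωL = j·4072·0.0098 = 0 + j39.9 Ω
  C: Z = 1/(jωC) = -j/(ω·C) = 0 - j1.357e+04 Ω
Step 3 — Parallel combination: 1/Z_total = 1/R + 1/L + 1/C; Z_total = 9.967 + j37.36 Ω = 38.67∠75.1° Ω.
Step 4 — Power factor: PF = cos(φ) = Re(Z)/|Z| = 9.9671/38.666 = 0.2578.
Step 5 — Type: Im(Z) = 37.36 ⇒ lagging (phase φ = 75.1°).

PF = 0.2578 (lagging, φ = 75.1°)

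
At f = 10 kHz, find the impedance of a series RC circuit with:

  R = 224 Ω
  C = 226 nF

Step 1 — Angular frequency: ω = 2π·f = 2π·1e+04 = 6.283e+04 rad/s.
Step 2 — Component impedances:
  R: Z = R = 224 Ω
  C: Z = 1/(jωC) = -j/(ω·C) = 0 - j70.42 Ω
Step 3 — Series combination: Z_total = R + C = 224 - j70.42 Ω = 234.8∠-17.5° Ω.

Z = 224 - j70.42 Ω = 234.8∠-17.5° Ω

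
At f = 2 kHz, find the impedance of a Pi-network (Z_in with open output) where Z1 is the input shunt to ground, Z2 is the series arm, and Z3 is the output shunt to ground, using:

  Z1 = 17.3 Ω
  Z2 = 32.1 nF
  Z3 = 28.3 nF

Step 1 — Angular frequency: ω = 2π·f = 2π·2000 = 1.257e+04 rad/s.
Step 2 — Component impedances:
  Z1: Z = R = 17.3 Ω
  Z2: Z = 1/(jωC) = -j/(ω·C) = 0 - j2479 Ω
  Z3: Z = 1/(jωC) = -j/(ω·C) = 0 - j2812 Ω
Step 3 — With open output, the series arm Z2 and the output shunt Z3 appear in series to ground: Z2 + Z3 = 0 - j5291 Ω.
Step 4 — Parallel with input shunt Z1: Z_in = Z1 || (Z2 + Z3) = 17.3 - j0.05657 Ω = 17.3∠-0.2° Ω.

Z = 17.3 - j0.05657 Ω = 17.3∠-0.2° Ω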